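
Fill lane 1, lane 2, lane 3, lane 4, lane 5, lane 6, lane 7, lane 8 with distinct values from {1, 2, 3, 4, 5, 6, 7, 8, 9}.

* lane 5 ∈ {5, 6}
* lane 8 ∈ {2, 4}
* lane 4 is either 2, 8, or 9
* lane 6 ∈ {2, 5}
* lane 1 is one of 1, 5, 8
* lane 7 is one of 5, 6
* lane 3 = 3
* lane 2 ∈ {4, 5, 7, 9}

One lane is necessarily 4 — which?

lane 8

lane 3 must be 3 (only option left).
lane 5 and lane 7 share exactly the 2 values {5, 6}; by pigeonhole those values go to them, so strike 5, 6 from lane 1, lane 2, lane 6.
lane 6's domain is down to {2}, so lane 6 = 2. Strike 2 from lane 4, lane 8.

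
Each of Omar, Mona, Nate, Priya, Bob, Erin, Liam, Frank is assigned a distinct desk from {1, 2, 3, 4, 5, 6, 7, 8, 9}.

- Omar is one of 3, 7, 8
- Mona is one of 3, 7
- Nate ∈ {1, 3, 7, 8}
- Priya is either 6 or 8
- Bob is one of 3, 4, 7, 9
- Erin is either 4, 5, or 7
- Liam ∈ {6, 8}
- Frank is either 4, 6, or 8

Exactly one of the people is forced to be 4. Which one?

Frank

The 8 variables together cover exactly {1, 3, 4, 5, 6, 7, 8, 9} — 8 values for 8 variables — and 1 appears only in Nate's list, so Nate = 1.
The 7 still-open variables together cover exactly {3, 4, 5, 6, 7, 8, 9} — 7 values for 7 variables — and 5 appears only in Erin's list, so Erin = 5.
The 6 still-open variables draw from only 6 values {3, 4, 6, 7, 8, 9}, so each is used; only Bob can be 9, hence Bob = 9.
Among the 5 still-open variables, 4 fits only Frank (and all 5 values in {3, 4, 6, 7, 8} must be used), so Frank = 4.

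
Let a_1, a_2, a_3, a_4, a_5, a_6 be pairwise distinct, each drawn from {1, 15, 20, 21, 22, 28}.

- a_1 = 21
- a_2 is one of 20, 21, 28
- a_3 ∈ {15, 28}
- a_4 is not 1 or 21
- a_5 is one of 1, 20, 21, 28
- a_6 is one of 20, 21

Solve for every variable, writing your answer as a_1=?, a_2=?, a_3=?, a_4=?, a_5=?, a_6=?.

a_1=21, a_2=28, a_3=15, a_4=22, a_5=1, a_6=20

a_1 must be 21 (only option left). Remove 21 from a_2, a_5, a_6.
a_6 has just one choice, so a_6 = 20. Strike 20 from a_2, a_4, a_5.
That leaves a_2 = 28. Strike 28 from a_3, a_4, a_5.
a_3's domain is down to {15}, so a_3 = 15. Remove 15 from a_4.
a_4 has just one choice, so a_4 = 22.
a_5 must be 1 (only option left).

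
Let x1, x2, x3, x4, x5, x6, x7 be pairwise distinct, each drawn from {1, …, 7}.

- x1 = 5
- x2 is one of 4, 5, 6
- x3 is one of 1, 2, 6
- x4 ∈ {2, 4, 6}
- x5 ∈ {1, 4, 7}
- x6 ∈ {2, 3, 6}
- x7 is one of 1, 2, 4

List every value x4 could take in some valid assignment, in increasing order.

x1 must be 5 (only option left). Remove 5 from x2.
The 6 still-open variables together cover exactly {1, 2, 3, 4, 6, 7} — 6 values for 6 variables — and 3 appears only in x6's list, so x6 = 3.
The 5 still-open variables draw from only 5 values {1, 2, 4, 6, 7}, so each is used; only x5 can be 7, hence x5 = 7.
No further eliminations apply; x4 can still be any of 2, 4, 6.

2, 4, 6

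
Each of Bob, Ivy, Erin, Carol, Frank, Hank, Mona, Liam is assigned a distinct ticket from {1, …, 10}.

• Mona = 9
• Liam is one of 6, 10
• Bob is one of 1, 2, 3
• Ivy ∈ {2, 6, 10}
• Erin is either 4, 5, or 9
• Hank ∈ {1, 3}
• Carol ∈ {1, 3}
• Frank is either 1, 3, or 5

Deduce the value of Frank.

Mona has just one choice, so Mona = 9. Strike 9 from Erin.
Among the 7 still-open variables, 4 fits only Erin (and all 7 values in {1, 2, 3, 4, 5, 6, 10} must be used), so Erin = 4.
The 6 still-open variables together cover exactly {1, 2, 3, 5, 6, 10} — 6 values for 6 variables — and 5 appears only in Frank's list, so Frank = 5.

5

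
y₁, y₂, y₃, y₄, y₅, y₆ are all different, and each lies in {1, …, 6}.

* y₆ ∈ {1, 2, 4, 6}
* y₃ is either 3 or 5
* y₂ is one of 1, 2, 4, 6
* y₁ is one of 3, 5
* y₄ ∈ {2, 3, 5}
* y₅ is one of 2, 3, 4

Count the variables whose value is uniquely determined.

The 2 variables y₁ and y₃ are confined to {3, 5}, which locks those values in; drop them from y₄, y₅.
y₄ must be 2 (only option left). Eliminate 2 elsewhere: y₂, y₅, y₆.
y₅ must be 4 (only option left). So y₂, y₆ can't be 4.
Determined: y₄=2, y₅=4. The other variables each still have more than one consistent value. That makes 2.

2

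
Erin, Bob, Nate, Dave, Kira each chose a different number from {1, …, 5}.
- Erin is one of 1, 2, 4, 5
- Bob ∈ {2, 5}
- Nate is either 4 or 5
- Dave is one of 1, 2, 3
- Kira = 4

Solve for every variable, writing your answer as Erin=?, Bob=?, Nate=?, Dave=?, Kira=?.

Erin=1, Bob=2, Nate=5, Dave=3, Kira=4

Kira must be 4 (only option left). So Erin, Nate can't be 4.
Nate must be 5 (only option left). Strike 5 from Erin, Bob.
Bob has just one choice, so Bob = 2. So Erin, Dave can't be 2.
Erin's domain is down to {1}, so Erin = 1. So Dave can't be 1.
Dave has just one choice, so Dave = 3.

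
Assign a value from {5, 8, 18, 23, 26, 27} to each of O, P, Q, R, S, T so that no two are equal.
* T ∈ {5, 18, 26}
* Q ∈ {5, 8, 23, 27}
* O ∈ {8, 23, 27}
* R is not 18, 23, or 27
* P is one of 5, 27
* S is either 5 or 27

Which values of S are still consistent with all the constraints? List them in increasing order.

5, 27

The 6 variables together cover exactly {5, 8, 18, 23, 26, 27} — 6 values for 6 variables — and 18 appears only in T's list, so T = 18.
The 5 still-open variables draw from only 5 values {5, 8, 23, 26, 27}, so each is used; only R can be 26, hence R = 26.
P and S share exactly the 2 values {5, 27}; by pigeonhole those values go to them, so strike 5, 27 from O, Q.
No further eliminations apply; S can still be any of 5, 27.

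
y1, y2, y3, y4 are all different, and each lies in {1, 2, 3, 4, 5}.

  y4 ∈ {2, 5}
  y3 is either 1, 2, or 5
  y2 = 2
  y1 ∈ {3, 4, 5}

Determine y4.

5

y2 has just one choice, so y2 = 2. Remove 2 from y3, y4.
So y4 = 5.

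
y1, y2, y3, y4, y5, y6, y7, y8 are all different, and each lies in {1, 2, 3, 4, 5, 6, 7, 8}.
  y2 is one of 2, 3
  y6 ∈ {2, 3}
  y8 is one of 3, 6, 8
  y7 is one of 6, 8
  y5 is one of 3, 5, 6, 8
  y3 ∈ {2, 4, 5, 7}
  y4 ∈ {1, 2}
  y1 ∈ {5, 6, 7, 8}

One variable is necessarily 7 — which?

The 8 variables together cover exactly {1, 2, 3, 4, 5, 6, 7, 8} — 8 values for 8 variables — and 1 appears only in y4's list, so y4 = 1.
The 7 still-open variables together cover exactly {2, 3, 4, 5, 6, 7, 8} — 7 values for 7 variables — and 4 appears only in y3's list, so y3 = 4.
Among the 6 still-open variables, 7 fits only y1 (and all 6 values in {2, 3, 5, 6, 7, 8} must be used), so y1 = 7.

y1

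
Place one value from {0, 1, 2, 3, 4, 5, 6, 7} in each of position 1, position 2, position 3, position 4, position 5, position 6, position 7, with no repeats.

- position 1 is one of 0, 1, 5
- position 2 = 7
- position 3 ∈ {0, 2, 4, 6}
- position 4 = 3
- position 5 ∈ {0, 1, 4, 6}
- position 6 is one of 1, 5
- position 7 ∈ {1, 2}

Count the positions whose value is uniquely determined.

position 2 has just one choice, so position 2 = 7.
position 4 has just one choice, so position 4 = 3.
Determined: position 2=7, position 4=3. The other positions each still have more than one consistent value. That makes 2.

2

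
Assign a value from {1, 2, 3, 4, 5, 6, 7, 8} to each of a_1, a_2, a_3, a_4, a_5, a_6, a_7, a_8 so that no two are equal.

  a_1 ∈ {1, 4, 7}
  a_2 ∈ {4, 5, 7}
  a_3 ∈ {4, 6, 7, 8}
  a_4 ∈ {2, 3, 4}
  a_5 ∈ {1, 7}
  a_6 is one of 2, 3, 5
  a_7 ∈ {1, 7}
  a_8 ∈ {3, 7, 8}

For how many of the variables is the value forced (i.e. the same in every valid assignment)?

4

Among the 8 variables, 6 fits only a_3 (and all 8 values in {1, 2, 3, 4, 5, 6, 7, 8} must be used), so a_3 = 6.
The 7 still-open variables draw from only 7 values {1, 2, 3, 4, 5, 7, 8}, so each is used; only a_8 can be 8, hence a_8 = 8.
a_5 and a_7 share exactly the 2 values {1, 7}; by pigeonhole those values go to them, so strike 1, 7 from a_1, a_2.
a_1 must be 4 (only option left). Remove 4 from a_2, a_4.
a_2's domain is down to {5}, so a_2 = 5. Eliminate 5 elsewhere: a_6.
Determined: a_1=4, a_2=5, a_3=6, a_8=8. The other variables each still have more than one consistent value. That makes 4.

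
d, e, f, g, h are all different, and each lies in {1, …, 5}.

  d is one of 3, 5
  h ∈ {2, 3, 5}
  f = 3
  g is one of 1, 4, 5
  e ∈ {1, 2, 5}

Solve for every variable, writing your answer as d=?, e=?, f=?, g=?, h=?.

d=5, e=1, f=3, g=4, h=2

f's domain is down to {3}, so f = 3. Remove 3 from d, h.
d has just one choice, so d = 5. So e, g, h can't be 5.
h's domain is down to {2}, so h = 2. So e can't be 2.
e has just one choice, so e = 1. Strike 1 from g.
g has just one choice, so g = 4.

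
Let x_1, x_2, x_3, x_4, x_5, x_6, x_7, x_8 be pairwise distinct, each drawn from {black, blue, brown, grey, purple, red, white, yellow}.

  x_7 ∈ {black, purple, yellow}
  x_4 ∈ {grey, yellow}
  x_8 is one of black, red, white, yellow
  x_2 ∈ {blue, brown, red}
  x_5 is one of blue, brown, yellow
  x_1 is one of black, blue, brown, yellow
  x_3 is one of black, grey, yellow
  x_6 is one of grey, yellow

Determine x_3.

Among the 8 variables, purple fits only x_7 (and all 8 values in {black, blue, brown, grey, purple, red, white, yellow} must be used), so x_7 = purple.
Among the 7 still-open variables, white fits only x_8 (and all 7 values in {black, blue, brown, grey, red, white, yellow} must be used), so x_8 = white.
The 6 still-open variables together cover exactly {black, blue, brown, grey, red, yellow} — 6 values for 6 variables — and red appears only in x_2's list, so x_2 = red.
x_4 and x_6 between them cover only {grey, yellow} — a naked pair. Remove those values from x_1, x_3, x_5.
So x_3 = black.

black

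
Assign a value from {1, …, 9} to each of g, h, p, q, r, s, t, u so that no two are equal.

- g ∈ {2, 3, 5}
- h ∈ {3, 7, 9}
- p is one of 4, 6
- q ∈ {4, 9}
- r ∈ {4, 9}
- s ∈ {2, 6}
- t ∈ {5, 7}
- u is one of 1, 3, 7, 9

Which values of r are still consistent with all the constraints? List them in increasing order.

The 8 variables together cover exactly {1, 2, 3, 4, 5, 6, 7, 9} — 8 values for 8 variables — and 1 appears only in u's list, so u = 1.
q and r between them cover only {4, 9} — a naked pair. Remove those values from h, p.
p has just one choice, so p = 6. Strike 6 from s.
s's domain is down to {2}, so s = 2. Strike 2 from g.
No further eliminations apply; r can still be any of 4, 9.

4, 9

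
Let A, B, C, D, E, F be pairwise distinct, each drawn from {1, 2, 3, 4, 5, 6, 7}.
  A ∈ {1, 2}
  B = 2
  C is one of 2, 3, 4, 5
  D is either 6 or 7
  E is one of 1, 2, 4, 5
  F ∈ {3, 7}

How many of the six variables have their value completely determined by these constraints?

2

B has just one choice, so B = 2. Remove 2 from A, C, E.
A must be 1 (only option left). Remove 1 from E.
Determined: A=1, B=2. The other variables each still have more than one consistent value. That makes 2.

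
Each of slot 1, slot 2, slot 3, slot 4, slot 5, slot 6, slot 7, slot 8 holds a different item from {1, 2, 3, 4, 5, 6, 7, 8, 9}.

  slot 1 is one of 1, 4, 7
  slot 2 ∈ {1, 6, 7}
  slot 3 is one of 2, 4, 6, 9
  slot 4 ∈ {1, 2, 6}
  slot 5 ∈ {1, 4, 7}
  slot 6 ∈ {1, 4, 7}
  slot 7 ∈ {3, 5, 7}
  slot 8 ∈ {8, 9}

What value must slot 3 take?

9

The 3 variables slot 1, slot 5, slot 6 are confined to {1, 4, 7}, which locks those values in; drop them from slot 2, slot 3, slot 4, slot 7.
slot 2's domain is down to {6}, so slot 2 = 6. Remove 6 from slot 3, slot 4.
slot 4 must be 2 (only option left). So slot 3 can't be 2.
So slot 3 = 9.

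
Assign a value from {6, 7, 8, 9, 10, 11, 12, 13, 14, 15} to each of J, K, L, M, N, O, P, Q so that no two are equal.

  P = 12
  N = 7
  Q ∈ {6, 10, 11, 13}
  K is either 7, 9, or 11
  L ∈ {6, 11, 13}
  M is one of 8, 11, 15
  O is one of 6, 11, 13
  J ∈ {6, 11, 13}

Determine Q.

10

N must be 7 (only option left). Eliminate 7 elsewhere: K.
P must be 12 (only option left).
J, L, O share exactly the 3 values {6, 11, 13}; by pigeonhole those values go to them, so strike 6, 11, 13 from K, M, Q.
So Q = 10.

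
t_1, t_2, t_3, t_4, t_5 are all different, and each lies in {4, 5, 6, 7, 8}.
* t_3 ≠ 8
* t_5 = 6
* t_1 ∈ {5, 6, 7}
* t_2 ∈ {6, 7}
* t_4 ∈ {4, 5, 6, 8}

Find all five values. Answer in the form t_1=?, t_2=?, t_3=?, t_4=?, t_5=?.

t_1=5, t_2=7, t_3=4, t_4=8, t_5=6

t_5 has just one choice, so t_5 = 6. Remove 6 from t_1, t_2, t_3, t_4.
t_2 must be 7 (only option left). Eliminate 7 elsewhere: t_1, t_3.
t_1 must be 5 (only option left). Strike 5 from t_3, t_4.
That leaves t_3 = 4. Strike 4 from t_4.
t_4 must be 8 (only option left).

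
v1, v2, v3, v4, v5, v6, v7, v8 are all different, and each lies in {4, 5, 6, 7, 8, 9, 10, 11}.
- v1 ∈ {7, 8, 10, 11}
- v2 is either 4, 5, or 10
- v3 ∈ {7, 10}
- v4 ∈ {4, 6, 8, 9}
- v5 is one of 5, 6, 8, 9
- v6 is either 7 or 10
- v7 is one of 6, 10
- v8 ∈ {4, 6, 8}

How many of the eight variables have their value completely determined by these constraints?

The 8 variables together cover exactly {4, 5, 6, 7, 8, 9, 10, 11} — 8 values for 8 variables — and 11 appears only in v1's list, so v1 = 11.
v3 and v6 between them cover only {7, 10} — a naked pair. Remove those values from v2, v7.
That leaves v7 = 6. So v4, v5, v8 can't be 6.
Determined: v1=11, v7=6. The other variables each still have more than one consistent value. That makes 2.

2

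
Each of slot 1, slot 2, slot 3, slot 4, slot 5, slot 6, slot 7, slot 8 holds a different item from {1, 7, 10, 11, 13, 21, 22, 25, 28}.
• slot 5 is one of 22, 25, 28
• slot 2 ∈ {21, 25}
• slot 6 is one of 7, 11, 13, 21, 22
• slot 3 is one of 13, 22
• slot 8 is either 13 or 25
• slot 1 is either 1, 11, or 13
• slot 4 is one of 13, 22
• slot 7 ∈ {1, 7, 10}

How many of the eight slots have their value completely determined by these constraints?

3

The 2 variables slot 3 and slot 4 are confined to {13, 22}, which locks those values in; drop them from slot 1, slot 5, slot 6, slot 8.
slot 8 must be 25 (only option left). Remove 25 from slot 2, slot 5.
slot 2 has just one choice, so slot 2 = 21. Strike 21 from slot 6.
That leaves slot 5 = 28.
Determined: slot 2=21, slot 5=28, slot 8=25. The other slots each still have more than one consistent value. That makes 3.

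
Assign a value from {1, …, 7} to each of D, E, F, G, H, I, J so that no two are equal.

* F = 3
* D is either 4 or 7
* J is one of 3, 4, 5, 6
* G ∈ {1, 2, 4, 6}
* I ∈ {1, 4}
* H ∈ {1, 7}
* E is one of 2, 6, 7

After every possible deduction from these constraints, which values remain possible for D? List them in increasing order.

F has just one choice, so F = 3. Eliminate 3 elsewhere: J.
Among the 6 still-open variables, 5 fits only J (and all 6 values in {1, 2, 4, 5, 6, 7} must be used), so J = 5.
D, H, I share exactly the 3 values {1, 4, 7}; by pigeonhole those values go to them, so strike 1, 4, 7 from E, G.
No further eliminations apply; D can still be any of 4, 7.

4, 7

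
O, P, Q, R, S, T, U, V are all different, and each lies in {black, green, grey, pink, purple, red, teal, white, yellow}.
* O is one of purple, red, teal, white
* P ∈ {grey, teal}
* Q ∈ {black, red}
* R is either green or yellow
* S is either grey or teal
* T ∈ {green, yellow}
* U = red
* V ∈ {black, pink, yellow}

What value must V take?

pink

U's domain is down to {red}, so U = red. Eliminate red elsewhere: O, Q.
That leaves Q = black. Remove black from V.
The 2 variables P and S are confined to {grey, teal}, which locks those values in; drop them from O.
R and T between them cover only {green, yellow} — a naked pair. Remove those values from V.
So V = pink.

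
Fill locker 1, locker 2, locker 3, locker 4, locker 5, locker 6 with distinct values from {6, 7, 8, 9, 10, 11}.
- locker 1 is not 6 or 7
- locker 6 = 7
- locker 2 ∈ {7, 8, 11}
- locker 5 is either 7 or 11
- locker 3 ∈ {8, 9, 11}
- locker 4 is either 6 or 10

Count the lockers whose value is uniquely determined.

locker 6 has just one choice, so locker 6 = 7. So locker 2, locker 5 can't be 7.
locker 5 has just one choice, so locker 5 = 11. Strike 11 from locker 1, locker 2, locker 3.
locker 2 must be 8 (only option left). Strike 8 from locker 1, locker 3.
That leaves locker 3 = 9. Strike 9 from locker 1.
locker 1's domain is down to {10}, so locker 1 = 10. Strike 10 from locker 4.
locker 4 has just one choice, so locker 4 = 6.
Every locker is fixed: locker 1=10, locker 2=8, locker 3=9, locker 4=6, locker 5=11, locker 6=7. That makes 6.

6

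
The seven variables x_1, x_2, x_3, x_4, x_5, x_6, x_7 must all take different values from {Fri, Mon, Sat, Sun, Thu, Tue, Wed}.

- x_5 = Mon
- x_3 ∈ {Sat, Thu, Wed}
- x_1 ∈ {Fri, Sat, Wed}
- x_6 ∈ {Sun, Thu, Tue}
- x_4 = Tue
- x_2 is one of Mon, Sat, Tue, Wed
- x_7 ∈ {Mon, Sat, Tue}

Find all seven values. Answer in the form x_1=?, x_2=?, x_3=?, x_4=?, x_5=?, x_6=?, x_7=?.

x_4's domain is down to {Tue}, so x_4 = Tue. Eliminate Tue elsewhere: x_2, x_6, x_7.
x_5 has just one choice, so x_5 = Mon. Strike Mon from x_2, x_7.
x_7 has just one choice, so x_7 = Sat. So x_1, x_2, x_3 can't be Sat.
x_2's domain is down to {Wed}, so x_2 = Wed. Strike Wed from x_1, x_3.
x_3's domain is down to {Thu}, so x_3 = Thu. Strike Thu from x_6.
That leaves x_6 = Sun.
x_1's domain is down to {Fri}, so x_1 = Fri.

x_1=Fri, x_2=Wed, x_3=Thu, x_4=Tue, x_5=Mon, x_6=Sun, x_7=Sat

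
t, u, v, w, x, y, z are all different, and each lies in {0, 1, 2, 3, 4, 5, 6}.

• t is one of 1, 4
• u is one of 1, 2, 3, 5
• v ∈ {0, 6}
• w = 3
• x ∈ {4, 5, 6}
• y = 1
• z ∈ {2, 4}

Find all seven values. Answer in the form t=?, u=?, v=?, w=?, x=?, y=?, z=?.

t=4, u=5, v=0, w=3, x=6, y=1, z=2

w must be 3 (only option left). Remove 3 from u.
y has just one choice, so y = 1. Remove 1 from t, u.
That leaves t = 4. Strike 4 from x, z.
z's domain is down to {2}, so z = 2. Eliminate 2 elsewhere: u.
u's domain is down to {5}, so u = 5. So x can't be 5.
x must be 6 (only option left). Strike 6 from v.
v has just one choice, so v = 0.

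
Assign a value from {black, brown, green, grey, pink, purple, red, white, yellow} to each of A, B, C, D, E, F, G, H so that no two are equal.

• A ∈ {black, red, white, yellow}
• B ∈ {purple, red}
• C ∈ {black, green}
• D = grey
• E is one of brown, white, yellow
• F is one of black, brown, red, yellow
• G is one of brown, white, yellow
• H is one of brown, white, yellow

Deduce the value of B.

D has just one choice, so D = grey.
Among the 7 still-open variables, green fits only C (and all 7 values in {black, brown, green, purple, red, white, yellow} must be used), so C = green.
The 6 still-open variables draw from only 6 values {black, brown, purple, red, white, yellow}, so each is used; only B can be purple, hence B = purple.

purple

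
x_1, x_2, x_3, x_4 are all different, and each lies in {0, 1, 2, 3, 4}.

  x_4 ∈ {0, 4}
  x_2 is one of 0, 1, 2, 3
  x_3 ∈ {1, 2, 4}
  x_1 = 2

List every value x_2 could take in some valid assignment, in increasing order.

0, 1, 3

x_1's domain is down to {2}, so x_1 = 2. Remove 2 from x_2, x_3.
No further eliminations apply; x_2 can still be any of 0, 1, 3.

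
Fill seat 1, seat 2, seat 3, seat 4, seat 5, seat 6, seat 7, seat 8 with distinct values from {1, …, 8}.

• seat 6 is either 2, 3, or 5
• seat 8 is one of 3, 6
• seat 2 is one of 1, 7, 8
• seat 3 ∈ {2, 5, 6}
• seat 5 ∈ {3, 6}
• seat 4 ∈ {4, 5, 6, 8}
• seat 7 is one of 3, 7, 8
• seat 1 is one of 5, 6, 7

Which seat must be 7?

Among the 8 variables, 1 fits only seat 2 (and all 8 values in {1, 2, 3, 4, 5, 6, 7, 8} must be used), so seat 2 = 1.
Among the 7 still-open variables, 4 fits only seat 4 (and all 7 values in {2, 3, 4, 5, 6, 7, 8} must be used), so seat 4 = 4.
Among the 6 still-open variables, 8 fits only seat 7 (and all 6 values in {2, 3, 5, 6, 7, 8} must be used), so seat 7 = 8.
The 5 still-open variables draw from only 5 values {2, 3, 5, 6, 7}, so each is used; only seat 1 can be 7, hence seat 1 = 7.

seat 1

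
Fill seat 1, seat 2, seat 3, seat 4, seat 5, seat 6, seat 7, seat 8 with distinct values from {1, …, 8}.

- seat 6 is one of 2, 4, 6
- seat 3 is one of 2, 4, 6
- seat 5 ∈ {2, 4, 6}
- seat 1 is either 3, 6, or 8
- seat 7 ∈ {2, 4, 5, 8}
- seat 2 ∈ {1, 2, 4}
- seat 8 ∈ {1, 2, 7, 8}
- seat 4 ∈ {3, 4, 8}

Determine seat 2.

The 8 variables together cover exactly {1, 2, 3, 4, 5, 6, 7, 8} — 8 values for 8 variables — and 5 appears only in seat 7's list, so seat 7 = 5.
The 7 still-open variables draw from only 7 values {1, 2, 3, 4, 6, 7, 8}, so each is used; only seat 8 can be 7, hence seat 8 = 7.
Among the 6 still-open variables, 1 fits only seat 2 (and all 6 values in {1, 2, 3, 4, 6, 8} must be used), so seat 2 = 1.

1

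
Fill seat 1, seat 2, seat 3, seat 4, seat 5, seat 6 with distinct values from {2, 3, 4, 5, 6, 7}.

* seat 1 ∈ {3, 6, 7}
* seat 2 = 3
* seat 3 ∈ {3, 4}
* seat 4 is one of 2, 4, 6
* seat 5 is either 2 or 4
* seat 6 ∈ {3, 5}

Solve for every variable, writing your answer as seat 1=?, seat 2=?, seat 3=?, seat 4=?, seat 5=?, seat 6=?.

seat 2's domain is down to {3}, so seat 2 = 3. Eliminate 3 elsewhere: seat 1, seat 3, seat 6.
seat 3 must be 4 (only option left). Remove 4 from seat 4, seat 5.
That leaves seat 5 = 2. Strike 2 from seat 4.
That leaves seat 6 = 5.
That leaves seat 4 = 6. Eliminate 6 elsewhere: seat 1.
That leaves seat 1 = 7.

seat 1=7, seat 2=3, seat 3=4, seat 4=6, seat 5=2, seat 6=5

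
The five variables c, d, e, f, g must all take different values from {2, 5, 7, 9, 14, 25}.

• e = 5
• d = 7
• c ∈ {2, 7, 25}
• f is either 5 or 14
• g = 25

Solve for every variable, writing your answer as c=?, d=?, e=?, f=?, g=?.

d must be 7 (only option left). So c can't be 7.
That leaves e = 5. Remove 5 from f.
f has just one choice, so f = 14.
g must be 25 (only option left). Remove 25 from c.
c must be 2 (only option left).

c=2, d=7, e=5, f=14, g=25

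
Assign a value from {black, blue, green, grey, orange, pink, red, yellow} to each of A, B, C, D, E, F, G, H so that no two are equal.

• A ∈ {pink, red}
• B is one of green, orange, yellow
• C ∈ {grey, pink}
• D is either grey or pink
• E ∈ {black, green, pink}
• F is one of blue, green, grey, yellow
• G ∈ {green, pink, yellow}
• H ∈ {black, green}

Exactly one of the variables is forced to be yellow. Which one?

The 8 variables together cover exactly {black, blue, green, grey, orange, pink, red, yellow} — 8 values for 8 variables — and blue appears only in F's list, so F = blue.
The 7 still-open variables together cover exactly {black, green, grey, orange, pink, red, yellow} — 7 values for 7 variables — and orange appears only in B's list, so B = orange.
The 6 still-open variables together cover exactly {black, green, grey, pink, red, yellow} — 6 values for 6 variables — and red appears only in A's list, so A = red.
The 5 still-open variables draw from only 5 values {black, green, grey, pink, yellow}, so each is used; only G can be yellow, hence G = yellow.

G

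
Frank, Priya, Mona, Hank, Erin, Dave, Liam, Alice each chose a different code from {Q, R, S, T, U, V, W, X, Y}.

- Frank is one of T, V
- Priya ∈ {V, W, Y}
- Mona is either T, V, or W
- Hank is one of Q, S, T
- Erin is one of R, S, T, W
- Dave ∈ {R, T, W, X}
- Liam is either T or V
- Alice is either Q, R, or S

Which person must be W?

Mona

Among the 8 variables, X fits only Dave (and all 8 values in {Q, R, S, T, V, W, X, Y} must be used), so Dave = X.
The 7 still-open variables together cover exactly {Q, R, S, T, V, W, Y} — 7 values for 7 variables — and Y appears only in Priya's list, so Priya = Y.
The 2 variables Frank and Liam are confined to {T, V}, which locks those values in; drop them from Mona, Hank, Erin.
So W goes to Mona.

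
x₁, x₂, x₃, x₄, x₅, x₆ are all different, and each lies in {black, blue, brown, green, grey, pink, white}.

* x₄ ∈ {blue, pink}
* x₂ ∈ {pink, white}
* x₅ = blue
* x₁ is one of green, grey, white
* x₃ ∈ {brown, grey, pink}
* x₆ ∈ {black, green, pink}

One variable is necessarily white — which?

x₅'s domain is down to {blue}, so x₅ = blue. Eliminate blue elsewhere: x₄.
x₄ has just one choice, so x₄ = pink. So x₂, x₃, x₆ can't be pink.
So white goes to x₂.

x₂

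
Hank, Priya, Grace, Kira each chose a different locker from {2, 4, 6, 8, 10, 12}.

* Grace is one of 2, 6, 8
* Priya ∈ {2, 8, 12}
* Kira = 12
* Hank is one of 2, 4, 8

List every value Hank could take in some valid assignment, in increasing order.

2, 4, 8

Kira must be 12 (only option left). So Priya can't be 12.
No further eliminations apply; Hank can still be any of 2, 4, 8.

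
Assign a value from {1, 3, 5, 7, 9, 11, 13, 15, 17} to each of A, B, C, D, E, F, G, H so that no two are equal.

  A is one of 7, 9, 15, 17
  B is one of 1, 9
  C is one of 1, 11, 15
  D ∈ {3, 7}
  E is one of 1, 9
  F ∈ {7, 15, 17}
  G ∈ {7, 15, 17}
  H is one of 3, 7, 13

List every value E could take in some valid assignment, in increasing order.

The 8 variables together cover exactly {1, 3, 7, 9, 11, 13, 15, 17} — 8 values for 8 variables — and 11 appears only in C's list, so C = 11.
The 7 still-open variables draw from only 7 values {1, 3, 7, 9, 13, 15, 17}, so each is used; only H can be 13, hence H = 13.
The 6 still-open variables draw from only 6 values {1, 3, 7, 9, 15, 17}, so each is used; only D can be 3, hence D = 3.
The 2 variables B and E are confined to {1, 9}, which locks those values in; drop them from A.
No further eliminations apply; E can still be any of 1, 9.

1, 9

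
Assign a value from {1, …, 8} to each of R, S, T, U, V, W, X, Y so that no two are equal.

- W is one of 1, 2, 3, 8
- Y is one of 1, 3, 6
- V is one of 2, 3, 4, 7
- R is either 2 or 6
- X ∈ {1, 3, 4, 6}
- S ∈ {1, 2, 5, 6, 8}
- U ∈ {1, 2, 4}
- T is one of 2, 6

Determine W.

Among the 8 variables, 5 fits only S (and all 8 values in {1, 2, 3, 4, 5, 6, 7, 8} must be used), so S = 5.
The 7 still-open variables draw from only 7 values {1, 2, 3, 4, 6, 7, 8}, so each is used; only V can be 7, hence V = 7.
Among the 6 still-open variables, 8 fits only W (and all 6 values in {1, 2, 3, 4, 6, 8} must be used), so W = 8.

8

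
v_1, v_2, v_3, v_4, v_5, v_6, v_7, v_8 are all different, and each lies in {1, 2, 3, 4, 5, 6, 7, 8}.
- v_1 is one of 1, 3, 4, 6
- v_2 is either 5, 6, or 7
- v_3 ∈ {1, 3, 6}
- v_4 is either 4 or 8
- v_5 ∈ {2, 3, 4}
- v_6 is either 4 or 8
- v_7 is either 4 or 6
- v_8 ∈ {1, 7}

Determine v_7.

Among the 8 variables, 2 fits only v_5 (and all 8 values in {1, 2, 3, 4, 5, 6, 7, 8} must be used), so v_5 = 2.
The 7 still-open variables together cover exactly {1, 3, 4, 5, 6, 7, 8} — 7 values for 7 variables — and 5 appears only in v_2's list, so v_2 = 5.
The 6 still-open variables together cover exactly {1, 3, 4, 6, 7, 8} — 6 values for 6 variables — and 7 appears only in v_8's list, so v_8 = 7.
v_4 and v_6 between them cover only {4, 8} — a naked pair. Remove those values from v_1, v_7.
So v_7 = 6.

6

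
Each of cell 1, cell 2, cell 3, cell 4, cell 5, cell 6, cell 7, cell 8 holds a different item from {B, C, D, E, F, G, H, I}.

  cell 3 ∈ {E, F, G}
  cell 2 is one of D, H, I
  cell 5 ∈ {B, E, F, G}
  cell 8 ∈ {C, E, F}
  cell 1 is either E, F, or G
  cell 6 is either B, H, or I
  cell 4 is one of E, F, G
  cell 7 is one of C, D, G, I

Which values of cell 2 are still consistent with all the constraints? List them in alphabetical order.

cell 1, cell 3, cell 4 between them cover only {E, F, G} — a naked triple. Remove those values from cell 5, cell 7, cell 8.
cell 5 has just one choice, so cell 5 = B. Eliminate B elsewhere: cell 6.
cell 8's domain is down to {C}, so cell 8 = C. Remove C from cell 7.
No further eliminations apply; cell 2 can still be any of D, H, I.

D, H, I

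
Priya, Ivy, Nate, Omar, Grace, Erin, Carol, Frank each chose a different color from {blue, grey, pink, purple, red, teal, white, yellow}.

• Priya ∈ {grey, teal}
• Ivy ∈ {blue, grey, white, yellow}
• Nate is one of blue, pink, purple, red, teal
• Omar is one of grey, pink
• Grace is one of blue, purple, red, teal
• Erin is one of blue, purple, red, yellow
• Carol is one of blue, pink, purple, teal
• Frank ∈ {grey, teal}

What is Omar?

pink

The 8 variables together cover exactly {blue, grey, pink, purple, red, teal, white, yellow} — 8 values for 8 variables — and white appears only in Ivy's list, so Ivy = white.
The 7 still-open variables together cover exactly {blue, grey, pink, purple, red, teal, yellow} — 7 values for 7 variables — and yellow appears only in Erin's list, so Erin = yellow.
The 2 variables Priya and Frank are confined to {grey, teal}, which locks those values in; drop them from Nate, Omar, Grace, Carol.
So Omar = pink.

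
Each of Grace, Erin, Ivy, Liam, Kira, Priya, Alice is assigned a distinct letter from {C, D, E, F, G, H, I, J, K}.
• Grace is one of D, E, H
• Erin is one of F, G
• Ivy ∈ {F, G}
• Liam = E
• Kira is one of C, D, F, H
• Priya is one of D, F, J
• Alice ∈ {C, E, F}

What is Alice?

Liam has just one choice, so Liam = E. Strike E from Grace, Alice.
The 6 still-open variables draw from only 6 values {C, D, F, G, H, J}, so each is used; only Priya can be J, hence Priya = J.
Erin and Ivy share exactly the 2 values {F, G}; by pigeonhole those values go to them, so strike F, G from Kira, Alice.
So Alice = C.

C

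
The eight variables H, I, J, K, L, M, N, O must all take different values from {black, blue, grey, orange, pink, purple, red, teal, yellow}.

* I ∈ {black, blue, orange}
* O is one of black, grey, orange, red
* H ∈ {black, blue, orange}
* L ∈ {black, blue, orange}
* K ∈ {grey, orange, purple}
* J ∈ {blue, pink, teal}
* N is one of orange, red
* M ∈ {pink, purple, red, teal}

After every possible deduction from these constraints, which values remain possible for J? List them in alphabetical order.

pink, teal

The 3 variables H, I, L are confined to {black, blue, orange}, which locks those values in; drop them from J, K, N, O.
That leaves N = red. So M, O can't be red.
O's domain is down to {grey}, so O = grey. Eliminate grey elsewhere: K.
K's domain is down to {purple}, so K = purple. Strike purple from M.
No further eliminations apply; J can still be any of pink, teal.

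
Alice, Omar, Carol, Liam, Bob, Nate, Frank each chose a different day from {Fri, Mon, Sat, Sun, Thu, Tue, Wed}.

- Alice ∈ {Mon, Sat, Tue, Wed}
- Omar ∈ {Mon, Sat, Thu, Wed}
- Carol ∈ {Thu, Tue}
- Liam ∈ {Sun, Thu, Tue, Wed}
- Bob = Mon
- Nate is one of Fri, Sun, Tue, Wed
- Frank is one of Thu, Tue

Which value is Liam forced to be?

Sun

Bob has just one choice, so Bob = Mon. So Alice, Omar can't be Mon.
The 6 still-open variables draw from only 6 values {Fri, Sat, Sun, Thu, Tue, Wed}, so each is used; only Nate can be Fri, hence Nate = Fri.
The 5 still-open variables together cover exactly {Sat, Sun, Thu, Tue, Wed} — 5 values for 5 variables — and Sun appears only in Liam's list, so Liam = Sun.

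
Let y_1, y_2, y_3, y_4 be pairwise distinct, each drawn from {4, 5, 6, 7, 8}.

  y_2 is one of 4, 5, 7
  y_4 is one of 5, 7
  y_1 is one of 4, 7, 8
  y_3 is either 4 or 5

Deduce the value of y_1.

Among the 4 variables, 8 fits only y_1 (and all 4 values in {4, 5, 7, 8} must be used), so y_1 = 8.

8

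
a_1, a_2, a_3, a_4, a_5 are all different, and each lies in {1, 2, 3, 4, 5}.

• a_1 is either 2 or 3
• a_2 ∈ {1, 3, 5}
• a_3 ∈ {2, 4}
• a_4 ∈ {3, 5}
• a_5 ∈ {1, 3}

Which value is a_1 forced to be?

The 5 variables together cover exactly {1, 2, 3, 4, 5} — 5 values for 5 variables — and 4 appears only in a_3's list, so a_3 = 4.
The 4 still-open variables together cover exactly {1, 2, 3, 5} — 4 values for 4 variables — and 2 appears only in a_1's list, so a_1 = 2.

2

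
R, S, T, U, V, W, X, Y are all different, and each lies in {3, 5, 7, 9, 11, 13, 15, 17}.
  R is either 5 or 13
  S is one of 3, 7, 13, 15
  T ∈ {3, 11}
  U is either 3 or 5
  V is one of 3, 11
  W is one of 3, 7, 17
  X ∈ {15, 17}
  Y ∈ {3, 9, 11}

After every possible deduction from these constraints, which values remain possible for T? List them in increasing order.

3, 11

The 8 variables together cover exactly {3, 5, 7, 9, 11, 13, 15, 17} — 8 values for 8 variables — and 9 appears only in Y's list, so Y = 9.
T and V share exactly the 2 values {3, 11}; by pigeonhole those values go to them, so strike 3, 11 from S, U, W.
U must be 5 (only option left). Remove 5 from R.
That leaves R = 13. Remove 13 from S.
No further eliminations apply; T can still be any of 3, 11.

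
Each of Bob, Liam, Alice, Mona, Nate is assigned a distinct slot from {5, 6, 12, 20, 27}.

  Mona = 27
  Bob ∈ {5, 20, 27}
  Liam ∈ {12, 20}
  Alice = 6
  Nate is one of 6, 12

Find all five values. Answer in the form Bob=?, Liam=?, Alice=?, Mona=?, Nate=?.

Alice has just one choice, so Alice = 6. So Nate can't be 6.
Mona's domain is down to {27}, so Mona = 27. Strike 27 from Bob.
That leaves Nate = 12. Strike 12 from Liam.
Liam has just one choice, so Liam = 20. Strike 20 from Bob.
That leaves Bob = 5.

Bob=5, Liam=20, Alice=6, Mona=27, Nate=12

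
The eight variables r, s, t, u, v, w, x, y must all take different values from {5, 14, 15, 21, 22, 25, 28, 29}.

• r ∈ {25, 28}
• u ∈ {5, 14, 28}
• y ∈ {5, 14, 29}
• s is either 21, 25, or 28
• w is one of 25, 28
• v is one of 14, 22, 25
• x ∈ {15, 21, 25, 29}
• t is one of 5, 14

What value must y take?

The 8 variables together cover exactly {5, 14, 15, 21, 22, 25, 28, 29} — 8 values for 8 variables — and 15 appears only in x's list, so x = 15.
The 7 still-open variables draw from only 7 values {5, 14, 21, 22, 25, 28, 29}, so each is used; only s can be 21, hence s = 21.
Among the 6 still-open variables, 22 fits only v (and all 6 values in {5, 14, 22, 25, 28, 29} must be used), so v = 22.
The 5 still-open variables together cover exactly {5, 14, 25, 28, 29} — 5 values for 5 variables — and 29 appears only in y's list, so y = 29.

29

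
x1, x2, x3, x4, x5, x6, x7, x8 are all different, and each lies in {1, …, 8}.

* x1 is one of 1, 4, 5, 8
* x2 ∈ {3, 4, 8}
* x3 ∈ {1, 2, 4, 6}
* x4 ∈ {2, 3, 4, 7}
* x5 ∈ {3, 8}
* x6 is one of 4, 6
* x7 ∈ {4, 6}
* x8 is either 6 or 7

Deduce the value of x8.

7

The 8 variables draw from only 8 values {1, 2, 3, 4, 5, 6, 7, 8}, so each is used; only x1 can be 5, hence x1 = 5.
The 7 still-open variables together cover exactly {1, 2, 3, 4, 6, 7, 8} — 7 values for 7 variables — and 1 appears only in x3's list, so x3 = 1.
Among the 6 still-open variables, 2 fits only x4 (and all 6 values in {2, 3, 4, 6, 7, 8} must be used), so x4 = 2.
Among the 5 still-open variables, 7 fits only x8 (and all 5 values in {3, 4, 6, 7, 8} must be used), so x8 = 7.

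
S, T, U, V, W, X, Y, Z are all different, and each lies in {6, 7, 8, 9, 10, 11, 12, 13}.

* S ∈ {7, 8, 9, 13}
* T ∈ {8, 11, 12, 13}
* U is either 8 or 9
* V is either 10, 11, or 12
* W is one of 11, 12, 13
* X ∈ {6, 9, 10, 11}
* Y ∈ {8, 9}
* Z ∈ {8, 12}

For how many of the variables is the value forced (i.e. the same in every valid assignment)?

The 8 variables draw from only 8 values {6, 7, 8, 9, 10, 11, 12, 13}, so each is used; only X can be 6, hence X = 6.
Among the 7 still-open variables, 7 fits only S (and all 7 values in {7, 8, 9, 10, 11, 12, 13} must be used), so S = 7.
Among the 6 still-open variables, 10 fits only V (and all 6 values in {8, 9, 10, 11, 12, 13} must be used), so V = 10.
The 2 variables U and Y are confined to {8, 9}, which locks those values in; drop them from T, Z.
That leaves Z = 12. So T, W can't be 12.
Determined: S=7, V=10, X=6, Z=12. The other variables each still have more than one consistent value. That makes 4.

4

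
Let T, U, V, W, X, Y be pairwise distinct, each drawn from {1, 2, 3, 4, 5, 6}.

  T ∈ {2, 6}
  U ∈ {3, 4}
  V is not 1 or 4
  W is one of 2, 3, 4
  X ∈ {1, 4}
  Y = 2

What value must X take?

1

Y has just one choice, so Y = 2. Strike 2 from T, V, W.
T has just one choice, so T = 6. Strike 6 from V.
Among the 4 still-open variables, 1 fits only X (and all 4 values in {1, 3, 4, 5} must be used), so X = 1.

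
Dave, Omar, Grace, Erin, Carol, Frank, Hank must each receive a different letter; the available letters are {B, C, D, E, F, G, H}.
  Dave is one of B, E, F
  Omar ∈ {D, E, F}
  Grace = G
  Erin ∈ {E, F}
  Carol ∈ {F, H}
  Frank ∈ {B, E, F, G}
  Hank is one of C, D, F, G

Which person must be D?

Omar

Grace must be G (only option left). So Frank, Hank can't be G.
The 6 still-open variables draw from only 6 values {B, C, D, E, F, H}, so each is used; only Hank can be C, hence Hank = C.
The 5 still-open variables draw from only 5 values {B, D, E, F, H}, so each is used; only Omar can be D, hence Omar = D.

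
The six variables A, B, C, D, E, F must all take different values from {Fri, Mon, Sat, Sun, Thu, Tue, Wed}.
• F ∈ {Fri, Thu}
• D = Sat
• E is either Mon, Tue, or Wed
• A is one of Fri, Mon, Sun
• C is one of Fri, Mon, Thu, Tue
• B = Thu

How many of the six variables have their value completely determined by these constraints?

3

B has just one choice, so B = Thu. So C, F can't be Thu.
D must be Sat (only option left).
F's domain is down to {Fri}, so F = Fri. Eliminate Fri elsewhere: A, C.
Determined: B=Thu, D=Sat, F=Fri. The other variables each still have more than one consistent value. That makes 3.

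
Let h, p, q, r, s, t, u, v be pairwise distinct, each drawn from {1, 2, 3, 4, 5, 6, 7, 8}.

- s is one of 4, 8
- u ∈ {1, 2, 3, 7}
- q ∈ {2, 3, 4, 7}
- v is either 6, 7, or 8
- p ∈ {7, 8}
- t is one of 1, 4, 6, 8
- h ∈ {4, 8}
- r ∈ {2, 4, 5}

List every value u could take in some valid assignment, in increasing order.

Among the 8 variables, 5 fits only r (and all 8 values in {1, 2, 3, 4, 5, 6, 7, 8} must be used), so r = 5.
h and s share exactly the 2 values {4, 8}; by pigeonhole those values go to them, so strike 4, 8 from p, q, t, v.
p's domain is down to {7}, so p = 7. So q, u, v can't be 7.
v's domain is down to {6}, so v = 6. Strike 6 from t.
t has just one choice, so t = 1. Eliminate 1 elsewhere: u.
No further eliminations apply; u can still be any of 2, 3.

2, 3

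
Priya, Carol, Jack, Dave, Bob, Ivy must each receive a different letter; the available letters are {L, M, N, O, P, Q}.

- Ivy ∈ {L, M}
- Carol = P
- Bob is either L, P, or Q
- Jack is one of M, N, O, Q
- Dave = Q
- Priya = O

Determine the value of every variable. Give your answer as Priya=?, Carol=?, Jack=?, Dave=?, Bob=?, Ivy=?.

Priya=O, Carol=P, Jack=N, Dave=Q, Bob=L, Ivy=M

Priya must be O (only option left). Remove O from Jack.
That leaves Carol = P. Remove P from Bob.
Dave has just one choice, so Dave = Q. Remove Q from Jack, Bob.
That leaves Bob = L. Remove L from Ivy.
Ivy must be M (only option left). Strike M from Jack.
That leaves Jack = N.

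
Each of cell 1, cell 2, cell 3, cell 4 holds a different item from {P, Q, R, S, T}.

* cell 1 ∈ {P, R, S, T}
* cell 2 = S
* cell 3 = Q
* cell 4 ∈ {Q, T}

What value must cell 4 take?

T

cell 2 has just one choice, so cell 2 = S. Eliminate S elsewhere: cell 1.
cell 3 must be Q (only option left). Remove Q from cell 4.
So cell 4 = T.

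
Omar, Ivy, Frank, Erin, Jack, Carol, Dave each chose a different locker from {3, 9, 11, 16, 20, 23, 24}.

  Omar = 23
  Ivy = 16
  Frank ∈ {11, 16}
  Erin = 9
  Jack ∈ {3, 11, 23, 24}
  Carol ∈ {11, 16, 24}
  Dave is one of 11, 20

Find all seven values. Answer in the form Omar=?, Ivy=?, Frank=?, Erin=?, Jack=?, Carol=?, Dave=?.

Omar has just one choice, so Omar = 23. Remove 23 from Jack.
Ivy's domain is down to {16}, so Ivy = 16. Remove 16 from Frank, Carol.
That leaves Frank = 11. So Jack, Carol, Dave can't be 11.
That leaves Erin = 9.
Carol has just one choice, so Carol = 24. Eliminate 24 elsewhere: Jack.
Dave must be 20 (only option left).
That leaves Jack = 3.

Omar=23, Ivy=16, Frank=11, Erin=9, Jack=3, Carol=24, Dave=20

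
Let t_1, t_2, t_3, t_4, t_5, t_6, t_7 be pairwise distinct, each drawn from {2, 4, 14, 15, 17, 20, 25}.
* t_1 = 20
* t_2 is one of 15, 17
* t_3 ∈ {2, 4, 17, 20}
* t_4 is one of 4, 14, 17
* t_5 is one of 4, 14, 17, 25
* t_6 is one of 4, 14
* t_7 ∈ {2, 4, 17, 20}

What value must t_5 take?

25

t_1 must be 20 (only option left). Eliminate 20 elsewhere: t_3, t_7.
The 6 still-open variables draw from only 6 values {2, 4, 14, 15, 17, 25}, so each is used; only t_2 can be 15, hence t_2 = 15.
Among the 5 still-open variables, 25 fits only t_5 (and all 5 values in {2, 4, 14, 17, 25} must be used), so t_5 = 25.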